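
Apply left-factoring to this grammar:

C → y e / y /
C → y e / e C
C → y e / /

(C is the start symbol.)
C → y e / C'
C' → y /
C' → e C
C' → /

Left-factoring transforms A → αβ₁ | αβ₂ into A → αA' and A' → β₁ | β₂
(α is the longest common prefix among the alternatives). Repeat until
no nonterminal has two alternatives with a common prefix.

Round 1: C has alternatives sharing prefix 'y e /'. Introduce C': C → y e / C'
  Add: C' → y /
  Add: C' → e C
  Add: C' → /

No remaining common prefixes — done.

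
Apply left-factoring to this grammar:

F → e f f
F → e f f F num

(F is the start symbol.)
F → e f f F'
F' → ε
F' → F num

Left-factoring transforms A → αβ₁ | αβ₂ into A → αA' and A' → β₁ | β₂
(α is the longest common prefix among the alternatives). Repeat until
no nonterminal has two alternatives with a common prefix.

Round 1: F has alternatives sharing prefix 'e f f'. Introduce F': F → e f f F'
  Add: F' → ε
  Add: F' → F num

No remaining common prefixes — done.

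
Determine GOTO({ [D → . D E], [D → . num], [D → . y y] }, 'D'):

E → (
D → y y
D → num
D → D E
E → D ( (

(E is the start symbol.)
{ [D → . D E], [D → . num], [D → . y y], [D → D . E], [E → . (], [E → . D ( (] }

GOTO(I, 'D') = CLOSURE({ [A → αX.β] : [A → α.Xβ] ∈ I, X = 'D' })

Items with dot before 'D', with the dot advanced:
  [D → . D E] → [D → D . E]
Closure of the advanced items:
  [D → D . E] has the dot before E: add [E → . (], [E → . D ( (]
  [E → . D ( (] has the dot before D: add [D → . y y], [D → . num], [D → . D E]

GOTO = { [D → . D E], [D → . num], [D → . y y], [D → D . E], [E → . (], [E → . D ( (] }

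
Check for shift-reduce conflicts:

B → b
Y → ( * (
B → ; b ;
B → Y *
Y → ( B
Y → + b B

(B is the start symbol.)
Augment with B' → B and build the canonical LR(0) collection (I0 = CLOSURE({[B' → . B]}), then GOTO on every symbol after a dot until no new states appear). It has 15 states:
  I0: { [B → . ; b ;], [B → . Y *], [B → . b], [B' → . B], [Y → . ( * (], [Y → . ( B], [Y → . + b B] }  — shift
  I1: { [B → . ; b ;], [B → . Y *], [B → . b], [Y → ( . * (], [Y → ( . B], [Y → . ( * (], [Y → . ( B], [Y → . + b B] }  — shift
  I2: { [Y → + . b B] }  — shift
  I3: { [B → ; . b ;] }  — shift
  I4: { [B' → B .] }  — accept
  I5: { [B → Y . *] }  — shift
  I6: { [B → b .] }  — reduce
  I7: { [B → Y * .] }  — reduce
  I8: { [B → ; b . ;] }  — shift
  I9: { [B → ; b ; .] }  — reduce
  I10: { [B → . ; b ;], [B → . Y *], [B → . b], [Y → + b . B], [Y → . ( * (], [Y → . ( B], [Y → . + b B] }  — shift
  I11: { [Y → + b B .] }  — reduce
  I12: { [Y → ( * . (] }  — shift
  I13: { [Y → ( B .] }  — reduce
  I14: { [Y → ( * ( .] }  — reduce

No state contains both a complete item and a shift item.

Answer: No shift-reduce conflicts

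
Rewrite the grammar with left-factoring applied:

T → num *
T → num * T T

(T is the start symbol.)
Left-factoring transforms A → αβ₁ | αβ₂ into A → αA' and A' → β₁ | β₂
(α is the longest common prefix among the alternatives). Repeat until
no nonterminal has two alternatives with a common prefix.

Round 1: T has alternatives sharing prefix 'num *'. Introduce T': T → num * T'
  Add: T' → ε
  Add: T' → T T

No remaining common prefixes — done.

Resulting grammar:
T → num * T'
T' → ε
T' → T T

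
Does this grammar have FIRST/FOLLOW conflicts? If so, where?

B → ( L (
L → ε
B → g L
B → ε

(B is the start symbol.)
A FIRST/FOLLOW conflict occurs when a non-terminal N has a nullable alternative N → β (β ⇒* ε) and another alternative N → α with FIRST(α) ∩ FOLLOW(N) ≠ ∅: on such a lookahead the parser cannot decide between expanding α and letting N vanish via β.

Nullable non-terminals: B, L.

B: nullable alternative(s) B → ε; FOLLOW(B) = { $ }
  B → ( L (: FIRST \ {ε} = { '(' } — disjoint from FOLLOW(B)
  B → g L: FIRST \ {ε} = { 'g' } — disjoint from FOLLOW(B)
  B → ε: FIRST \ {ε} = { } — this is the only nullable alternative, skip
L has a nullable alternative but only one production, so nothing to check.

No FIRST/FOLLOW conflicts found.

Answer: No FIRST/FOLLOW conflicts.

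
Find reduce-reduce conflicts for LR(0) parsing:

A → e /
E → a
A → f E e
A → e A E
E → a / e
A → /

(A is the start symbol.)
A reduce-reduce conflict occurs when an LR(0) state has two complete items [A → α .] and [B → β .] — both call for a reduction, and with no lookahead the parser cannot choose between them.

Augment with A' → A and build the canonical LR(0) collection (I0 = CLOSURE({[A' → . A]}), then GOTO on every symbol after a dot until no new states appear). It has 13 states:
  I0: { [A → . /], [A → . e /], [A → . e A E], [A → . f E e], [A' → . A] }  — shift
  I1: { [A → / .] }  — reduce
  I2: { [A' → A .] }  — accept
  I3: { [A → . /], [A → . e /], [A → . e A E], [A → . f E e], [A → e . /], [A → e . A E] }  — shift
  I4: { [A → f . E e], [E → . a / e], [E → . a] }  — shift
  I5: { [A → f E . e] }  — shift
  I6: { [E → a . / e], [E → a .] }  — shift, reduce
  I7: { [E → a / . e] }  — shift
  I8: { [E → a / e .] }  — reduce
  I9: { [A → f E e .] }  — reduce
  I10: { [A → / .], [A → e / .] }  — 2 reduces
  I11: { [A → e A . E], [E → . a / e], [E → . a] }  — shift
  I12: { [A → e A E .] }  — reduce

I10 contains complete items [A → / .], [A → e / .] — reduce-reduce conflict.

Answer: Yes — I10: [A → / .] vs [A → e / .]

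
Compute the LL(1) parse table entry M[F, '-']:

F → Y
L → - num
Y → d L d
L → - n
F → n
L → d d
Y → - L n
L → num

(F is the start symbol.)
To find M[F, '-'], we find productions for F where '-' is in the predict set (PREDICT(N → α) = (FIRST(α) \ {ε}) ∪ (FOLLOW(N) if α ⇒* ε)).

Relevant sets:
  FIRST(Y) = { '-', 'd' }

F → Y: PREDICT = { '-', 'd' }
  '-' is in predict set, so this production goes in M[F, '-']
F → n: PREDICT = { 'n' }

M[F, '-'] = F → Y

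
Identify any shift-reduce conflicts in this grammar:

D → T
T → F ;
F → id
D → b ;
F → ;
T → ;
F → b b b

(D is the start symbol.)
A shift-reduce conflict occurs when an LR(0) state has both:
  - a complete (reduce) item [A → α .] (dot at the end), and
  - a shift item [B → β . c γ] (dot before a terminal).

Augment with D' → D and build the canonical LR(0) collection (I0 = CLOSURE({[D' → . D]}), then GOTO on every symbol after a dot until no new states appear). It has 11 states:
  I0: { [D → . T], [D → . b ;], [D' → . D], [F → . ;], [F → . b b b], [F → . id], [T → . ;], [T → . F ;] }  — shift
  I1: { [F → ; .], [T → ; .] }  — 2 reduces
  I2: { [D' → D .] }  — accept
  I3: { [T → F . ;] }  — shift
  I4: { [D → T .] }  — reduce
  I5: { [D → b . ;], [F → b . b b] }  — shift
  I6: { [F → id .] }  — reduce
  I7: { [D → b ; .] }  — reduce
  I8: { [F → b b . b] }  — shift
  I9: { [F → b b b .] }  — reduce
  I10: { [T → F ; .] }  — reduce

No state contains both a complete item and a shift item.

Answer: No shift-reduce conflicts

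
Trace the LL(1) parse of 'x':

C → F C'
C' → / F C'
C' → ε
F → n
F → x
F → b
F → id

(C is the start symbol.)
Stack is shown with the top on the left.

Stack   Input  Action
---------------------
C $     x $    output C → F C'
F C' $  x $    output F → x
x C' $  x $    match 'x'
C' $    $      output C' → ε
$       $      accept

The string is accepted.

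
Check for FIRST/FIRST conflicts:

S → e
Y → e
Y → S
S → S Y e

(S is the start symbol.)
A FIRST/FIRST conflict occurs when two productions N → α and N → β for the same non-terminal have FIRST(α) ∩ FIRST(β) ≠ ∅ (with ε ∈ FIRST of a nullable right-hand side, so two nullable alternatives also conflict).

FIRST sets of the non-terminals at (or reachable through a nullable prefix from) the front of some alternative:
  FIRST(S) = { 'e' }

Productions for S:
  S → e: FIRST = { 'e' }
  S → S Y e: FIRST = { 'e' }
Productions for Y:
  Y → e: FIRST = { 'e' }
  Y → S: FIRST = { 'e' }

Conflict for S: S → e and S → S Y e
  Overlap: { 'e' }
Conflict for Y: Y → e and Y → S
  Overlap: { 'e' }

Answer: Yes. S → e / S → S Y e on { 'e' }; Y → e / Y → S on { 'e' }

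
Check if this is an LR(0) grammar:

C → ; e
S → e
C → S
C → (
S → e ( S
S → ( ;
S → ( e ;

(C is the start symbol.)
No. Shift-reduce conflict between [C → ( .] and [S → ( . ;]

Augment with C' → C and build the canonical LR(0) collection (I0 = CLOSURE({[C' → . C]}), then GOTO on every symbol after a dot until no new states appear). It has 13 states:
  I0: { [C → . (], [C → . ; e], [C → . S], [C' → . C], [S → . ( ;], [S → . ( e ;], [S → . e ( S], [S → . e] }  — shift
  I1: { [C → ( .], [S → ( . ;], [S → ( . e ;] }  — shift, reduce
  I2: { [C → ; . e] }  — shift
  I3: { [C' → C .] }  — accept
  I4: { [C → S .] }  — reduce
  I5: { [S → e . ( S], [S → e .] }  — shift, reduce
  I6: { [S → . ( ;], [S → . ( e ;], [S → . e ( S], [S → . e], [S → e ( . S] }  — shift
  I7: { [S → ( . ;], [S → ( . e ;] }  — shift
  I8: { [S → e ( S .] }  — reduce
  I9: { [S → ( ; .] }  — reduce
  I10: { [S → ( e . ;] }  — shift
  I11: { [S → ( e ; .] }  — reduce
  I12: { [C → ; e .] }  — reduce

Conflict in state I1:
  Shift-reduce conflict between [C → ( .] and [S → ( . ;]
So the grammar is NOT LR(0).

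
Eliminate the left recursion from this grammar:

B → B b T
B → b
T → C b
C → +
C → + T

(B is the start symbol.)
B → b B'
B' → b T B'
B' → ε
T → C b
C → +
C → + T

B is directly left-recursive. The standard transformation for
  A → A α₁ | ... | A α_m | β₁ | ... | β_n
is
  A  → β₁ A' | ... | β_n A'
  A' → α₁ A' | ... | α_m A' | ε

B → b becomes B → b B'
B → B b T becomes B' → b T B'
Add B' → ε

Productions for other non-terminals are unchanged:
  T → C b
  C → +
  C → + T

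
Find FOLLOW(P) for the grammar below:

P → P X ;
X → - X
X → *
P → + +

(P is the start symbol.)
{ $, '*', '-' }

To compute FOLLOW(P), find every occurrence of P on a right-hand side N → α P β: add FIRST(β) \ {ε}, and if β is empty or nullable also add FOLLOW(N). Iterate to a fixed point.

P is the start symbol, so $ ∈ FOLLOW(P).
In P → P X ;: P is followed by X ';', add FIRST(X ';') \ {ε} = { '*', '-' }

Taking the union: FOLLOW(P) = { $, '*', '-' }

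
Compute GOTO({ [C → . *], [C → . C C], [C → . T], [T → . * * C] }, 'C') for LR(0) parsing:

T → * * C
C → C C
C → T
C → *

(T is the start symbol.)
{ [C → . *], [C → . C C], [C → . T], [C → C . C], [T → . * * C] }

GOTO(I, 'C') = CLOSURE({ [A → αX.β] : [A → α.Xβ] ∈ I, X = 'C' })

Items with dot before 'C', with the dot advanced:
  [C → . C C] → [C → C . C]
Closure of the advanced items:
  [C → C . C] has the dot before C: add [C → . C C], [C → . T], [C → . *]
  [C → . T] has the dot before T: add [T → . * * C]

GOTO = { [C → . *], [C → . C C], [C → . T], [C → C . C], [T → . * * C] }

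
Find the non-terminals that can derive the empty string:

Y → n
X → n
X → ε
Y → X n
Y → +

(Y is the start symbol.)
{ 'X' }

ε-productions: X → ε
So X is immediately nullable.
No further non-terminal can be added: every production for the remaining non-terminals contains a terminal or a non-nullable non-terminal.
Nullable = { 'X' }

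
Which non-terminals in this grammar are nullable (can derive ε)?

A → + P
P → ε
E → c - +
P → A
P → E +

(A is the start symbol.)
{ 'P' }

ε-productions: P → ε
So P is immediately nullable.
No further non-terminal can be added: every production for the remaining non-terminals contains a terminal or a non-nullable non-terminal.
Nullable = { 'P' }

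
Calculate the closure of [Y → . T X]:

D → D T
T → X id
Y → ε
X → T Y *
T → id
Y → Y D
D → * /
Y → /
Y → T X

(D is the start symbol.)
{ [T → . X id], [T → . id], [X → . T Y *], [Y → . T X] }

To compute CLOSURE, for each item [A → α.Bβ] where B is a non-terminal, add [B → .γ] for all productions B → γ; repeat for the newly added items until nothing changes.

Start with: [Y → . T X]
  [Y → . T X] has the dot before T: add [T → . X id], [T → . id]
  [T → . X id] has the dot before X: add [X → . T Y *]
No further items can be added.

CLOSURE = { [T → . X id], [T → . id], [X → . T Y *], [Y → . T X] }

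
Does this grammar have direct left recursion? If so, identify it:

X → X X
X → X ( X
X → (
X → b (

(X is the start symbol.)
Yes, X is left-recursive

Direct left recursion occurs when N → N α for some non-terminal N (the right-hand side begins with the left-hand side itself).

X → X X: LEFT RECURSIVE (starts with X)
X → X ( X: LEFT RECURSIVE (starts with X)
X → (: starts with '('
X → b (: starts with b

The grammar has direct left recursion on: X.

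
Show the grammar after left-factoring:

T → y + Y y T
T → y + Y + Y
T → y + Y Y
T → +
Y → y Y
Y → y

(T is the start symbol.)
Left-factoring transforms A → αβ₁ | αβ₂ into A → αA' and A' → β₁ | β₂
(α is the longest common prefix among the alternatives). Repeat until
no nonterminal has two alternatives with a common prefix.

Round 1: T has alternatives sharing prefix 'y + Y'. Introduce T': T → y + Y T'
  Add: T' → y T
  Add: T' → + Y
  Add: T' → Y

Round 2: Y has alternatives sharing prefix 'y'. Introduce Y': Y → y Y'
  Add: Y' → Y
  Add: Y' → ε

No remaining common prefixes — done.

Resulting grammar:
T → y + Y T'
T' → y T
T' → + Y
T' → Y
T → +
Y → y Y'
Y' → Y
Y' → ε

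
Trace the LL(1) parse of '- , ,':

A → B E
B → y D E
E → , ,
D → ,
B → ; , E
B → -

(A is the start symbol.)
Stack is shown with the top on the left.

Stack  Input    Action
----------------------
A $    - , , $  output A → B E
B E $  - , , $  output B → -
- E $  - , , $  match '-'
E $    , , $    output E → , ,
, , $  , , $    match ','
, $    , $      match ','
$      $        accept

The string is accepted.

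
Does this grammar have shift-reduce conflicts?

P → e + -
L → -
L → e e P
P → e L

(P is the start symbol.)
A shift-reduce conflict occurs when an LR(0) state has both:
  - a complete (reduce) item [A → α .] (dot at the end), and
  - a shift item [B → β . c γ] (dot before a terminal).

Augment with P' → P and build the canonical LR(0) collection (I0 = CLOSURE({[P' → . P]}), then GOTO on every symbol after a dot until no new states appear). It has 10 states:
  I0: { [P → . e + -], [P → . e L], [P' → . P] }  — shift
  I1: { [P' → P .] }  — accept
  I2: { [L → . -], [L → . e e P], [P → e . + -], [P → e . L] }  — shift
  I3: { [P → e + . -] }  — shift
  I4: { [L → - .] }  — reduce
  I5: { [P → e L .] }  — reduce
  I6: { [L → e . e P] }  — shift
  I7: { [L → e e . P], [P → . e + -], [P → . e L] }  — shift
  I8: { [L → e e P .] }  — reduce
  I9: { [P → e + - .] }  — reduce

No state contains both a complete item and a shift item.

Answer: No shift-reduce conflicts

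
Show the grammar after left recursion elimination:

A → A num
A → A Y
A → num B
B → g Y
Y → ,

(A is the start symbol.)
A is directly left-recursive. The standard transformation for
  A → A α₁ | ... | A α_m | β₁ | ... | β_n
is
  A  → β₁ A' | ... | β_n A'
  A' → α₁ A' | ... | α_m A' | ε

A → num B becomes A → num B A'
A → A num becomes A' → num A'
A → A Y becomes A' → Y A'
Add A' → ε

Productions for other non-terminals are unchanged:
  B → g Y
  Y → ,

Resulting grammar:
A → num B A'
A' → num A'
A' → Y A'
A' → ε
B → g Y
Y → ,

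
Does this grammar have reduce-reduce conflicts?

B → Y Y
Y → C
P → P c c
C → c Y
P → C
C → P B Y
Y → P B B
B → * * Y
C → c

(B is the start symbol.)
Yes — I3: [P → C .] vs [Y → C .]; I11: [C → c .] vs [P → P c c .]

A reduce-reduce conflict occurs when an LR(0) state has two complete items [A → α .] and [B → β .] — both call for a reduction, and with no lookahead the parser cannot choose between them.

Augment with B' → B and build the canonical LR(0) collection (I0 = CLOSURE({[B' → . B]}), then GOTO on every symbol after a dot until no new states appear). It has 16 states:
  I0: { [B → . * * Y], [B → . Y Y], [B' → . B], [C → . P B Y], [C → . c Y], [C → . c], [P → . C], [P → . P c c], [Y → . C], [Y → . P B B] }  — shift
  I1: { [B → * . * Y] }  — shift
  I2: { [B' → B .] }  — accept
  I3: { [P → C .], [Y → C .] }  — 2 reduces
  I4: { [B → . * * Y], [B → . Y Y], [C → . P B Y], [C → . c Y], [C → . c], [C → P . B Y], [P → . C], [P → . P c c], [P → P . c c], [Y → . C], [Y → . P B B], [Y → P . B B] }  — shift
  I5: { [B → Y . Y], [C → . P B Y], [C → . c Y], [C → . c], [P → . C], [P → . P c c], [Y → . C], [Y → . P B B] }  — shift
  I6: { [C → . P B Y], [C → . c Y], [C → . c], [C → c . Y], [C → c .], [P → . C], [P → . P c c], [Y → . C], [Y → . P B B] }  — shift, reduce
  I7: { [C → c Y .] }  — reduce
  I8: { [B → Y Y .] }  — reduce
  I9: { [B → . * * Y], [B → . Y Y], [C → . P B Y], [C → . c Y], [C → . c], [C → P B . Y], [P → . C], [P → . P c c], [Y → . C], [Y → . P B B], [Y → P B . B] }  — shift
  I10: { [C → . P B Y], [C → . c Y], [C → . c], [C → c . Y], [C → c .], [P → . C], [P → . P c c], [P → P c . c], [Y → . C], [Y → . P B B] }  — shift, reduce
  I11: { [C → . P B Y], [C → . c Y], [C → . c], [C → c . Y], [C → c .], [P → . C], [P → . P c c], [P → P c c .], [Y → . C], [Y → . P B B] }  — shift, 2 reduces
  I12: { [Y → P B B .] }  — reduce
  I13: { [B → Y . Y], [C → . P B Y], [C → . c Y], [C → . c], [C → P B Y .], [P → . C], [P → . P c c], [Y → . C], [Y → . P B B] }  — shift, reduce
  I14: { [B → * * . Y], [C → . P B Y], [C → . c Y], [C → . c], [P → . C], [P → . P c c], [Y → . C], [Y → . P B B] }  — shift
  I15: { [B → * * Y .] }  — reduce

I3 contains complete items [P → C .], [Y → C .] — reduce-reduce conflict.
I11 contains complete items [C → c .], [P → P c c .] — reduce-reduce conflict.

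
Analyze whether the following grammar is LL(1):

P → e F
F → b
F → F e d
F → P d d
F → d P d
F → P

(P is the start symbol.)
Relevant sets:
  FIRST(F) = { 'b', 'd', 'e' }
  FIRST(P) = { 'e' }

For F:
  PREDICT(F → b) = { 'b' }
  PREDICT(F → F e d) = { 'b', 'd', 'e' }
  PREDICT(F → P d d) = { 'e' }
  PREDICT(F → d P d) = { 'd' }
  PREDICT(F → P) = { 'e' }
P has a single production, so nothing to check there.

Conflict found: Predict set conflict for F: { 'b' }
The grammar is NOT LL(1).

Answer: No. Predict set conflict for F: { 'b' }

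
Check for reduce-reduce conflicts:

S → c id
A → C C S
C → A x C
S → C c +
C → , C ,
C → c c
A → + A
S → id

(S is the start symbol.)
No reduce-reduce conflicts

Augment with S' → S and build the canonical LR(0) collection (I0 = CLOSURE({[S' → . S]}), then GOTO on every symbol after a dot until no new states appear). It has 23 states:
  I0: { [A → . + A], [A → . C C S], [C → . , C ,], [C → . A x C], [C → . c c], [S → . C c +], [S → . c id], [S → . id], [S' → . S] }  — shift
  I1: { [A → + . A], [A → . + A], [A → . C C S], [C → . , C ,], [C → . A x C], [C → . c c] }  — shift
  I2: { [A → . + A], [A → . C C S], [C → , . C ,], [C → . , C ,], [C → . A x C], [C → . c c] }  — shift
  I3: { [C → A . x C] }  — shift
  I4: { [A → . + A], [A → . C C S], [A → C . C S], [C → . , C ,], [C → . A x C], [C → . c c], [S → C . c +] }  — shift
  I5: { [S' → S .] }  — accept
  I6: { [C → c . c], [S → c . id] }  — shift
  I7: { [S → id .] }  — reduce
  I8: { [C → c c .] }  — reduce
  I9: { [S → c id .] }  — reduce
  I10: { [A → . + A], [A → . C C S], [A → C . C S], [A → C C . S], [C → . , C ,], [C → . A x C], [C → . c c], [S → . C c +], [S → . c id], [S → . id] }  — shift
  I11: { [C → c . c], [S → C c . +] }  — shift
  I12: { [S → C c + .] }  — reduce
  I13: { [A → . + A], [A → . C C S], [A → C . C S], [A → C C . S], [C → . , C ,], [C → . A x C], [C → . c c], [S → . C c +], [S → . c id], [S → . id], [S → C . c +] }  — shift
  I14: { [A → C C S .] }  — reduce
  I15: { [C → c . c], [S → C c . +], [S → c . id] }  — shift
  I16: { [A → . + A], [A → . C C S], [C → . , C ,], [C → . A x C], [C → . c c], [C → A x . C] }  — shift
  I17: { [A → . + A], [A → . C C S], [A → C . C S], [C → . , C ,], [C → . A x C], [C → . c c], [C → A x C .] }  — shift, reduce
  I18: { [C → c . c] }  — shift
  I19: { [A → . + A], [A → . C C S], [A → C . C S], [C → , C . ,], [C → . , C ,], [C → . A x C], [C → . c c] }  — shift
  I20: { [A → . + A], [A → . C C S], [C → , . C ,], [C → , C , .], [C → . , C ,], [C → . A x C], [C → . c c] }  — shift, reduce
  I21: { [A → + A .], [C → A . x C] }  — shift, reduce
  I22: { [A → . + A], [A → . C C S], [A → C . C S], [C → . , C ,], [C → . A x C], [C → . c c] }  — shift

No state contains more than one complete item.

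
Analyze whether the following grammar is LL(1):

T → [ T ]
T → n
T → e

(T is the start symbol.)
Yes, the grammar is LL(1).

A grammar is LL(1) if for each non-terminal N with multiple productions, the predict sets of those productions are pairwise disjoint, where PREDICT(N → α) = (FIRST(α) \ {ε}) ∪ (FOLLOW(N) if α ⇒* ε).

For T:
  PREDICT(T → '[' T ']') = { '[' }
  PREDICT(T → n) = { 'n' }
  PREDICT(T → e) = { 'e' }

All predict sets are disjoint. The grammar IS LL(1).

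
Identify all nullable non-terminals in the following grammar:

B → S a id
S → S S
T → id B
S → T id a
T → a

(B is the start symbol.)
None

A non-terminal is nullable if it can derive ε (the empty string): either it has an ε-production, or it has a production whose right-hand side consists entirely of nullable non-terminals.

There are no ε-productions, so no non-terminal can derive ε.
No non-terminals are nullable.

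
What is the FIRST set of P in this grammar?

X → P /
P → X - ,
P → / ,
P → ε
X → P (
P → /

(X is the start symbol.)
{ '(', '/', ε }

To compute FIRST(P), examine every production with P on the left-hand side, reading each right-hand side left to right until a non-nullable symbol is reached.

FIRST sets of the other non-terminals involved (by the same procedure, iterated to a fixed point):
  FIRST(X) = { '(', '/' }

From P → X - ,:
  - X is a non-terminal: add FIRST(X) \ {ε} = { '(', '/' }
    X is not nullable, so stop
From P → / ,:
  - '/' is a terminal: add '/' and stop
From P → ε:
  - ε-production, so ε ∈ FIRST(P)
From P → /:
  - '/' is a terminal: add '/' and stop

Collecting: FIRST(P) = { '(', '/', ε }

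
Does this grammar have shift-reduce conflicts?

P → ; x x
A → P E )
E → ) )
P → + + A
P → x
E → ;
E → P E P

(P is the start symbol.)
Yes — I11: [E → ; .] vs [P → ; . x x]

Augment with P' → P and build the canonical LR(0) collection (I0 = CLOSURE({[P' → . P]}), then GOTO on every symbol after a dot until no new states appear). It has 18 states:
  I0: { [P → . + + A], [P → . ; x x], [P → . x], [P' → . P] }  — shift
  I1: { [P → + . + A] }  — shift
  I2: { [P → ; . x x] }  — shift
  I3: { [P' → P .] }  — accept
  I4: { [P → x .] }  — reduce
  I5: { [P → ; x . x] }  — shift
  I6: { [P → ; x x .] }  — reduce
  I7: { [A → . P E )], [P → + + . A], [P → . + + A], [P → . ; x x], [P → . x] }  — shift
  I8: { [P → + + A .] }  — reduce
  I9: { [A → P . E )], [E → . ) )], [E → . ;], [E → . P E P], [P → . + + A], [P → . ; x x], [P → . x] }  — shift
  I10: { [E → ) . )] }  — shift
  I11: { [E → ; .], [P → ; . x x] }  — shift, reduce
  I12: { [A → P E . )] }  — shift
  I13: { [E → . ) )], [E → . ;], [E → . P E P], [E → P . E P], [P → . + + A], [P → . ; x x], [P → . x] }  — shift
  I14: { [E → P E . P], [P → . + + A], [P → . ; x x], [P → . x] }  — shift
  I15: { [E → P E P .] }  — reduce
  I16: { [A → P E ) .] }  — reduce
  I17: { [E → ) ) .] }  — reduce

I11 contains reduce item [E → ; .] and shift item [P → ; . x x] — shift-reduce conflict.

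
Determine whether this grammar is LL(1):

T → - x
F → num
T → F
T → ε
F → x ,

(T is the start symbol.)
Relevant sets:
  FIRST(F) = { 'num', 'x' }
  FOLLOW(T) = { $ }

For T:
  PREDICT(T → '-' x) = { '-' }
  PREDICT(T → F) = { 'num', 'x' }
  PREDICT(T → ε) = { $ }
For F:
  PREDICT(F → num) = { 'num' }
  PREDICT(F → x ',') = { 'x' }

All predict sets are disjoint. The grammar IS LL(1).

Answer: Yes, the grammar is LL(1).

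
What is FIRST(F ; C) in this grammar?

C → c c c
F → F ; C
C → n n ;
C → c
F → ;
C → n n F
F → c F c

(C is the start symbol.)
FIRST sets of the non-terminals involved (from the grammar, by fixed-point iteration):
  FIRST(F) = { ';', 'c' }

To compute FIRST(F ; C), process the symbols left to right:
Symbol F is a non-terminal. Add FIRST(F) \ {ε} = { ';', 'c' }
F is not nullable (ε ∉ FIRST(F)), so stop here.
FIRST(F ; C) = { ';', 'c' }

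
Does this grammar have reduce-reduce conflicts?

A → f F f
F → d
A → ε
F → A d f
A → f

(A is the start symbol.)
Yes — I2: [A → .] vs [A → f .]

A reduce-reduce conflict occurs when an LR(0) state has two complete items [A → α .] and [B → β .] — both call for a reduction, and with no lookahead the parser cannot choose between them.

Augment with A' → A and build the canonical LR(0) collection (I0 = CLOSURE({[A' → . A]}), then GOTO on every symbol after a dot until no new states appear). It has 9 states:
  I0: { [A → . f F f], [A → . f], [A → .], [A' → . A] }  — shift, reduce
  I1: { [A' → A .] }  — accept
  I2: { [A → . f F f], [A → . f], [A → .], [A → f . F f], [A → f .], [F → . A d f], [F → . d] }  — shift, 2 reduces
  I3: { [F → A . d f] }  — shift
  I4: { [A → f F . f] }  — shift
  I5: { [F → d .] }  — reduce
  I6: { [A → f F f .] }  — reduce
  I7: { [F → A d . f] }  — shift
  I8: { [F → A d f .] }  — reduce

I2 contains complete items [A → .], [A → f .] — reduce-reduce conflict.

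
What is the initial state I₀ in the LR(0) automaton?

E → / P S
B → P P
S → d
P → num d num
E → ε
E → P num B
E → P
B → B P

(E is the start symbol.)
{ [E → . / P S], [E → . P num B], [E → . P], [E → .], [E' → . E], [P → . num d num] }

First, augment the grammar with E' → E
I₀ = CLOSURE({ [E' → . E] }):
  [E' → . E] has the dot before E: add [E → . / P S], [E → .], [E → . P num B], [E → . P]
  [E → . P num B] has the dot before P: add [P → . num d num]
No further items can be added.

I₀ = { [E → . / P S], [E → . P num B], [E → . P], [E → .], [E' → . E], [P → . num d num] }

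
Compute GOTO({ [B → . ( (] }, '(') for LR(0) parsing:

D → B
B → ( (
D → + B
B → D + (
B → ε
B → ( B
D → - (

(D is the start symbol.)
{ [B → ( . (] }

GOTO(I, '(') = CLOSURE({ [A → αX.β] : [A → α.Xβ] ∈ I, X = '(' })

Items with dot before '(', with the dot advanced:
  [B → . ( (] → [B → ( . (]
Closure adds nothing (no advanced item has the dot before a non-terminal).

GOTO = { [B → ( . (] }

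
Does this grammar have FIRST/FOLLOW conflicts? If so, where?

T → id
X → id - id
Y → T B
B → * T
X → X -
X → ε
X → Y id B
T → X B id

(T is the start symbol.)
Nullable non-terminals: X.
FIRST sets used below: FIRST(X) = { '*', '-', 'id', ε }, FIRST(Y) = { '*', '-', 'id' }

X: nullable alternative(s) X → ε; FOLLOW(X) = { '*', '-' }
  X → id - id: FIRST \ {ε} = { 'id' } — disjoint from FOLLOW(X)
  X → X -: FIRST \ {ε} = { '*', '-', 'id' } — overlaps FOLLOW(X) on { '*', '-' }: CONFLICT
  X → ε: FIRST \ {ε} = { } — this is the only nullable alternative, skip
  X → Y id B: FIRST \ {ε} = { '*', '-', 'id' } — overlaps FOLLOW(X) on { '*', '-' }: CONFLICT

B, T, Y have no nullable alternative, so no FIRST/FOLLOW check is needed there.

So the grammar has 2 FIRST/FOLLOW conflicts (marked CONFLICT above).

Answer: Yes. X → X '-' with FOLLOW(X) on { '*', '-' }; X → Y id B with FOLLOW(X) on { '*', '-' }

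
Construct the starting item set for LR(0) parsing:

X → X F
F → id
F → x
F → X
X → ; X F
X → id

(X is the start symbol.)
{ [X → . ; X F], [X → . X F], [X → . id], [X' → . X] }

First, augment the grammar with X' → X
I₀ = CLOSURE({ [X' → . X] }):
  [X' → . X] has the dot before X: add [X → . X F], [X → . ; X F], [X → . id]
No further items can be added.

I₀ = { [X → . ; X F], [X → . X F], [X → . id], [X' → . X] }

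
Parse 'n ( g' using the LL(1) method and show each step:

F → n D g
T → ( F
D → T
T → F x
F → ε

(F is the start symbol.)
LL(1) parsing maintains a stack (initially the start symbol over $) and the input. At each step: if the stack top is a terminal, match it against the current input token; if it is a non-terminal N, replace it with the RHS of M[N, lookahead] (the unique production whose predict set contains the lookahead).

Stack is shown with the top on the left.

Stack    Input    Action
------------------------
F $      n ( g $  output F → n D g
n D g $  n ( g $  match 'n'
D g $    ( g $    output D → T
T g $    ( g $    output T → ( F
( F g $  ( g $    match '('
F g $    g $      output F → ε
g $      g $      match 'g'
$        $        accept

The string is accepted.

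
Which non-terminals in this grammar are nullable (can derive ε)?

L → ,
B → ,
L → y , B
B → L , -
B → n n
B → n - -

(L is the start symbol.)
None

A non-terminal is nullable if it can derive ε (the empty string): either it has an ε-production, or it has a production whose right-hand side consists entirely of nullable non-terminals.

There are no ε-productions, so no non-terminal can derive ε.
No non-terminals are nullable.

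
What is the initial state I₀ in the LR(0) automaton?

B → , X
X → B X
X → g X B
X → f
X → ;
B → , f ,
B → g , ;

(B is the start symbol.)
First, augment the grammar with B' → B
I₀ = CLOSURE({ [B' → . B] }):
  [B' → . B] has the dot before B: add [B → . , X], [B → . , f ,], [B → . g , ;]
No further items can be added.

I₀ = { [B → . , X], [B → . , f ,], [B → . g , ;], [B' → . B] }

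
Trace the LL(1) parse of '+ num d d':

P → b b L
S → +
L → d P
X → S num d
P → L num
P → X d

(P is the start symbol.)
LL(1) parsing maintains a stack (initially the start symbol over $) and the input. At each step: if the stack top is a terminal, match it against the current input token; if it is a non-terminal N, replace it with the RHS of M[N, lookahead] (the unique production whose predict set contains the lookahead).

Stack is shown with the top on the left.

Stack        Input        Action
--------------------------------
P $          + num d d $  output P → X d
X d $        + num d d $  output X → S num d
S num d d $  + num d d $  output S → +
+ num d d $  + num d d $  match '+'
num d d $    num d d $    match 'num'
d d $        d d $        match 'd'
d $          d $          match 'd'
$            $            accept

The string is accepted.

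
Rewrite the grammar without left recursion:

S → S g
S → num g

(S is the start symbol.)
S is directly left-recursive. The standard transformation for
  A → A α₁ | ... | A α_m | β₁ | ... | β_n
is
  A  → β₁ A' | ... | β_n A'
  A' → α₁ A' | ... | α_m A' | ε

S → num g becomes S → num g S'
S → S g becomes S' → g S'
Add S' → ε

Resulting grammar:
S → num g S'
S' → g S'
S' → ε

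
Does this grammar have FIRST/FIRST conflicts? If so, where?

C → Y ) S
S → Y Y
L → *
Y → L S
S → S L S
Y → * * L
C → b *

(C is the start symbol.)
A FIRST/FIRST conflict occurs when two productions N → α and N → β for the same non-terminal have FIRST(α) ∩ FIRST(β) ≠ ∅ (with ε ∈ FIRST of a nullable right-hand side, so two nullable alternatives also conflict).

FIRST sets of the non-terminals at (or reachable through a nullable prefix from) the front of some alternative:
  FIRST(Y) = { '*' }
  FIRST(S) = { '*' }
  FIRST(L) = { '*' }

Productions for C:
  C → Y ) S: FIRST = { '*' }
  C → b *: FIRST = { 'b' }
Productions for S:
  S → Y Y: FIRST = { '*' }
  S → S L S: FIRST = { '*' }
Productions for Y:
  Y → L S: FIRST = { '*' }
  Y → * * L: FIRST = { '*' }
L has only one production, so no FIRST/FIRST conflict is possible there.

Conflict for S: S → Y Y and S → S L S
  Overlap: { '*' }
Conflict for Y: Y → L S and Y → * * L
  Overlap: { '*' }

Answer: Yes. S → Y Y / S → S L S on { '*' }; Y → L S / Y → '*' '*' L on { '*' }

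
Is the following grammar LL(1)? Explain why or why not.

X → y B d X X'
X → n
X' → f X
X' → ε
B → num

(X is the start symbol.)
No. Predict set conflict for X': { 'f' }

A grammar is LL(1) if for each non-terminal N with multiple productions, the predict sets of those productions are pairwise disjoint, where PREDICT(N → α) = (FIRST(α) \ {ε}) ∪ (FOLLOW(N) if α ⇒* ε).

Relevant sets:
  FOLLOW(X') = { $, 'f' }

For X:
  PREDICT(X → y B d X X') = { 'y' }
  PREDICT(X → n) = { 'n' }
For X':
  PREDICT(X' → f X) = { 'f' }
  PREDICT(X' → ε) = { $, 'f' }
B has a single production, so nothing to check there.

Conflict found: Predict set conflict for X': { 'f' }
The grammar is NOT LL(1).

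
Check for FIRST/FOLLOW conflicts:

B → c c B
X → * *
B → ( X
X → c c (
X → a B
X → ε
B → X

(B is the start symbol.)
Nullable non-terminals: B, X.
FIRST sets used below: FIRST(X) = { '*', 'a', 'c', ε }

B: nullable alternative(s) B → X; FOLLOW(B) = { $ }
  B → c c B: FIRST \ {ε} = { 'c' } — disjoint from FOLLOW(B)
  B → ( X: FIRST \ {ε} = { '(' } — disjoint from FOLLOW(B)
  B → X: FIRST \ {ε} = { '*', 'a', 'c' } — this is the only nullable alternative, skip

X: nullable alternative(s) X → ε; FOLLOW(X) = { $ }
  X → * *: FIRST \ {ε} = { '*' } — disjoint from FOLLOW(X)
  X → c c (: FIRST \ {ε} = { 'c' } — disjoint from FOLLOW(X)
  X → a B: FIRST \ {ε} = { 'a' } — disjoint from FOLLOW(X)
  X → ε: FIRST \ {ε} = { } — this is the only nullable alternative, skip

No FIRST/FOLLOW conflicts found.

Answer: No FIRST/FOLLOW conflicts.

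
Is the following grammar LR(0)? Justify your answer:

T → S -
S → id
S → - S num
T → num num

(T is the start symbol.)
A grammar is LR(0) if no state in the canonical LR(0) collection has:
  - both a shift item (dot before a terminal) and a complete item (shift-reduce conflict), or
  - two or more complete items (reduce-reduce conflict; the accept item [T' → T .] counts as a complete item here).

Augment with T' → T and build the canonical LR(0) collection (I0 = CLOSURE({[T' → . T]}), then GOTO on every symbol after a dot until no new states appear). It has 10 states:
  I0: { [S → . - S num], [S → . id], [T → . S -], [T → . num num], [T' → . T] }  — shift
  I1: { [S → - . S num], [S → . - S num], [S → . id] }  — shift
  I2: { [T → S . -] }  — shift
  I3: { [T' → T .] }  — accept
  I4: { [S → id .] }  — reduce
  I5: { [T → num . num] }  — shift
  I6: { [T → num num .] }  — reduce
  I7: { [T → S - .] }  — reduce
  I8: { [S → - S . num] }  — shift
  I9: { [S → - S num .] }  — reduce

Every state is either a pure shift/goto state or contains exactly one complete item and nothing to shift — no conflicts. The grammar is LR(0).

Answer: Yes, the grammar is LR(0)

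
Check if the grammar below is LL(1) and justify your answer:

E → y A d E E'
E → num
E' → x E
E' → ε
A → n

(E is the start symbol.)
Relevant sets:
  FOLLOW(E') = { $, 'x' }

For E:
  PREDICT(E → y A d E E') = { 'y' }
  PREDICT(E → num) = { 'num' }
For E':
  PREDICT(E' → x E) = { 'x' }
  PREDICT(E' → ε) = { $, 'x' }
A has a single production, so nothing to check there.

Conflict found: Predict set conflict for E': { 'x' }
The grammar is NOT LL(1).

Answer: No. Predict set conflict for E': { 'x' }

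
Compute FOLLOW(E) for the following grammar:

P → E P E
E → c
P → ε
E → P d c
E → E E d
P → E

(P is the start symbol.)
{ $, 'c', 'd' }

To compute FOLLOW(E), find every occurrence of E on a right-hand side N → α E β: add FIRST(β) \ {ε}, and if β is empty or nullable also add FOLLOW(N). Iterate to a fixed point.

In P → E P E: E is followed by P E, add FIRST(P E) \ {ε} = { 'c', 'd' }
In P → E P E: E is at the end, add FOLLOW(P)
In E → E E d: E is followed by E d, add FIRST(E d) \ {ε} = { 'c', 'd' }
In E → E E d: E is followed by d, add FIRST(d) \ {ε} = { 'd' }
In P → E: E is at the end, add FOLLOW(P)

The FOLLOW sets referred to above (computed the same way, to a fixed point):
  FOLLOW(P) = { $, 'c', 'd' }

Taking the union: FOLLOW(E) = { $, 'c', 'd' }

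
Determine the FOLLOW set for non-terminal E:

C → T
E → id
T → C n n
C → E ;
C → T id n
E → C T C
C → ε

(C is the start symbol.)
In C → E ;: E is followed by ';', add FIRST(';') \ {ε} = { ';' }

Taking the union: FOLLOW(E) = { ';' }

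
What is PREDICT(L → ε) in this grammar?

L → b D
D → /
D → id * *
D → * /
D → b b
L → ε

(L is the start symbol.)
{ $ }

PREDICT(L → ε) = (FIRST(RHS) \ {ε}) ∪ (FOLLOW(L) if ε ∈ FIRST(RHS), i.e. RHS ⇒* ε)
The right-hand side is ε (FIRST(ε) = { ε }), so the predict set is FOLLOW(L) = { $ }
PREDICT(L → ε) = { $ }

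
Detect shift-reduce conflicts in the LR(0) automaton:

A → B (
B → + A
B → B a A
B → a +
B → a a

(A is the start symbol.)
No shift-reduce conflicts

Augment with A' → A and build the canonical LR(0) collection (I0 = CLOSURE({[A' → . A]}), then GOTO on every symbol after a dot until no new states appear). It has 11 states:
  I0: { [A → . B (], [A' → . A], [B → . + A], [B → . B a A], [B → . a +], [B → . a a] }  — shift
  I1: { [A → . B (], [B → + . A], [B → . + A], [B → . B a A], [B → . a +], [B → . a a] }  — shift
  I2: { [A' → A .] }  — accept
  I3: { [A → B . (], [B → B . a A] }  — shift
  I4: { [B → a . +], [B → a . a] }  — shift
  I5: { [B → a + .] }  — reduce
  I6: { [B → a a .] }  — reduce
  I7: { [A → B ( .] }  — reduce
  I8: { [A → . B (], [B → . + A], [B → . B a A], [B → . a +], [B → . a a], [B → B a . A] }  — shift
  I9: { [B → B a A .] }  — reduce
  I10: { [B → + A .] }  — reduce

No state contains both a complete item and a shift item.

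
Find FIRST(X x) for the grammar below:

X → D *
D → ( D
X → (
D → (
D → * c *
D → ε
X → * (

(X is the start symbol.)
FIRST sets of the non-terminals involved (from the grammar, by fixed-point iteration):
  FIRST(X) = { '(', '*' }

To compute FIRST(X x), process the symbols left to right:
Symbol X is a non-terminal. Add FIRST(X) \ {ε} = { '(', '*' }
X is not nullable (ε ∉ FIRST(X)), so stop here.
FIRST(X x) = { '(', '*' }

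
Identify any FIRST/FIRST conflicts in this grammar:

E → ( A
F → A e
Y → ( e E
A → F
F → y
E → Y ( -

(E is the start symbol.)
A FIRST/FIRST conflict occurs when two productions N → α and N → β for the same non-terminal have FIRST(α) ∩ FIRST(β) ≠ ∅ (with ε ∈ FIRST of a nullable right-hand side, so two nullable alternatives also conflict).

FIRST sets of the non-terminals at (or reachable through a nullable prefix from) the front of some alternative:
  FIRST(Y) = { '(' }
  FIRST(A) = { 'y' }

Productions for E:
  E → ( A: FIRST = { '(' }
  E → Y ( -: FIRST = { '(' }
Productions for F:
  F → A e: FIRST = { 'y' }
  F → y: FIRST = { 'y' }
Y, A have only one production, so no FIRST/FIRST conflict is possible there.

Conflict for E: E → ( A and E → Y ( -
  Overlap: { '(' }
Conflict for F: F → A e and F → y
  Overlap: { 'y' }

Answer: Yes. E → '(' A / E → Y '(' '-' on { '(' }; F → A e / F → y on { 'y' }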